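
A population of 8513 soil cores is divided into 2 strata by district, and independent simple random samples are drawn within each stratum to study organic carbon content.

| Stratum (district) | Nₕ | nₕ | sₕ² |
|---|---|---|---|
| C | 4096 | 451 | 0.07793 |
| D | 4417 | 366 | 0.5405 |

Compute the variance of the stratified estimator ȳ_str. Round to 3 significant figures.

Var(ȳ_str) = Σₕ Wₕ²(1 − fₕ)sₕ²/nₕ with Wₕ = Nₕ/N, N = 8513.
C: Wₕ = 0.48114648; term = 0.48114648²·(1 − 0.11010742)·0.07793/451 = 3.559757 × 10^-5.
D: Wₕ = 0.51885352; term = 0.51885352²·(1 − 0.08286167)·0.5405/366 = 3.6461874 × 10^-4.
Sum = 4.0021631 × 10^-4.

4.00 × 10^-4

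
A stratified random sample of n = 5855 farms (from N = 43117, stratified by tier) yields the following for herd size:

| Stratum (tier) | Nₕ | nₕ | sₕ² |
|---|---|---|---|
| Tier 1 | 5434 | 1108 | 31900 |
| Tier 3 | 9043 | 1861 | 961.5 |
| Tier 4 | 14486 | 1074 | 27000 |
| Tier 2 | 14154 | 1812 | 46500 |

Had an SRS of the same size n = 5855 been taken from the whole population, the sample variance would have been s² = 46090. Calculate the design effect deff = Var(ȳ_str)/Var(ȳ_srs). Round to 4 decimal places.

Var(ȳ_str) = Σ Wₕ²(1−fₕ)sₕ²/nₕ with Wₕ = Nₕ/43117:
  Tier 1: (5434/43117)²·(1−1108/5434)·31900/1108 = 0.36404913
  Tier 3: (9043/43117)²·(1−1861/9043)·961.5/1861 = 0.018049442
  Tier 4: (14486/43117)²·(1−1074/14486)·27000/1074 = 2.6272684
  Tier 2: (14154/43117)²·(1−1812/14154)·46500/1812 = 2.411362
  → Var(ȳ_str) = 5.420729.
Var(ȳ_srs) = (1 − 5855/43117)·46090/5855 = 6.8029524.
deff = 5.420729 / 6.8029524 = 0.7968.

0.7968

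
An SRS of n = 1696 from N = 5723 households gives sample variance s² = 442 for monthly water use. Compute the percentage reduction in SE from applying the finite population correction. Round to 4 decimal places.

f = n/N = 1696/5723 = 0.29634807.
SE_no-fpc = √(s²/n) = 0.5105029; SE_fpc = √((1−f)s²/n) = 0.42823006.
Ratio = √(1−f) = 0.83883963. Reduction = 100·(1 − 0.83883963) = 16.1160%.

16.1160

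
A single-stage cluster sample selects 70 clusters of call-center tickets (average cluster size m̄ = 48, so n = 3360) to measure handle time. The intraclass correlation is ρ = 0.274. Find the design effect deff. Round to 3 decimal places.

13.878

deff = 1 + (48 − 1)·0.274 = 1 + 12.878 = 13.878.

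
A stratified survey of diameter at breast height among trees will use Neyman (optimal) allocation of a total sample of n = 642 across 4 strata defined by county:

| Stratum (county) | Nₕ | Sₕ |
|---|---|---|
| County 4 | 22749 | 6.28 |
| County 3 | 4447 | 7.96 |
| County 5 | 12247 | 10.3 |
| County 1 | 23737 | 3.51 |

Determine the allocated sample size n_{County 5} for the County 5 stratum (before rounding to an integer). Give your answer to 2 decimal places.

208.87

Neyman allocation: nₕ = n·NₕSₕ / Σⱼ NⱼSⱼ.
Σ NⱼSⱼ = 22749·6.28 + 4447·7.96 + 12247·10.3 + 23737·3.51 = 387722.81.
n_{County 5} = 642·12247·10.3 / 387722.81 = 208.87.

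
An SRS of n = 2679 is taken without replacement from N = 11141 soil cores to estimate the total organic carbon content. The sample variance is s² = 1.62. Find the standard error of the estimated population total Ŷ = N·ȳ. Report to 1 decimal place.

Var(Ŷ) = N²·Var(ȳ) = N²·(1 − n/N)·s²/n.
f = 2679/11141 = 0.24046315; Var(ȳ) = 0.75953685·1.62/2679 = 4.592944 × 10^-4.
Var(Ŷ) = 11141² · (4.592944 × 10^-4) = 57008.485.
SE(Ŷ) = √(57008.485) = 238.8.

238.8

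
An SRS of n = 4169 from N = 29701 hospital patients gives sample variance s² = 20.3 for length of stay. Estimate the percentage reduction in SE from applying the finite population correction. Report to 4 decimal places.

7.2835

f = n/N = 4169/29701 = 0.14036564.
SE_no-fpc = √(s²/n) = 0.069780178; SE_fpc = √((1−f)s²/n) = 0.064697717.
Ratio = √(1−f) = 0.92716469. Reduction = 100·(1 − 0.92716469) = 7.2835%.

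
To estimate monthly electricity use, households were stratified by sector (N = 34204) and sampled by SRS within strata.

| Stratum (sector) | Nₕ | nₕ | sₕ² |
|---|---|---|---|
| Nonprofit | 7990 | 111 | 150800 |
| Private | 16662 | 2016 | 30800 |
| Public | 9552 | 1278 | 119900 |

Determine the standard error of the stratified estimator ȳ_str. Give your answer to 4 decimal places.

9.0900

Var(ȳ_str) = Σₕ Wₕ²(1 − fₕ)sₕ²/nₕ with Wₕ = Nₕ/N, N = 34204.
Nonprofit: Wₕ = 0.23359841; term = 0.23359841²·(1 − 0.01389237)·150800/111 = 73.10422.
Private: Wₕ = 0.48713601; term = 0.48713601²·(1 − 0.12099388)·30800/2016 = 3.1867835.
Public: Wₕ = 0.27926558; term = 0.27926558²·(1 − 0.13379397)·119900/1278 = 6.3378851.
Sum = 82.628889.
SE = √(82.628889) = 9.0900.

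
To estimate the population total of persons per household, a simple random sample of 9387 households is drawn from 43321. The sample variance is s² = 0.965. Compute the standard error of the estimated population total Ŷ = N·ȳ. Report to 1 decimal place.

388.7

Var(Ŷ) = N²·Var(ȳ) = N²·(1 − n/N)·s²/n.
f = 9387/43321 = 0.21668475; Var(ȳ) = 0.78331525·0.965/9387 = 8.0526176 × 10^-5.
Var(Ŷ) = 43321² · (8.0526176 × 10^-5) = 151124.2.
SE(Ŷ) = √(151124.2) = 388.7.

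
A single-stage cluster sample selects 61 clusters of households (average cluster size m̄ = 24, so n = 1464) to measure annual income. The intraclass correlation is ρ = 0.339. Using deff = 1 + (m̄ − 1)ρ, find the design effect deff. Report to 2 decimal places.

deff = 1 + (24 − 1)·0.339 = 1 + 7.797 = 8.797.

8.80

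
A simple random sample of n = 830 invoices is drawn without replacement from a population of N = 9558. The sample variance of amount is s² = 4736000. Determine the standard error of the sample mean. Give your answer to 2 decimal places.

72.18

Under SRS without replacement, Var(ȳ) = (1 − f)·s²/n with f = n/N = 830/9558 = 0.08683825.
Var(ȳ) = (1 − 0.08683825)·4736000/830 = 0.91316175·5706.0241 = 5210.5229.
SE(ȳ) = √(5210.5229) = 72.18.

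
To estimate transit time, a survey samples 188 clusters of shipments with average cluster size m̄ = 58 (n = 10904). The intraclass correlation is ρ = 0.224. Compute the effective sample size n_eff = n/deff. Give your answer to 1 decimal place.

deff = 1 + (58 − 1)·0.224 = 1 + 12.768 = 13.768.
n_eff = 10904 / 13.768 = 792.0.

792.0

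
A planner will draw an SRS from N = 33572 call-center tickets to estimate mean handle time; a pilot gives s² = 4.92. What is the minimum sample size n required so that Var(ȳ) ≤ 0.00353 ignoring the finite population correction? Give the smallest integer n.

1394

Without fpc, n₀ = s²/D = 4.92/0.00353 = 1393.7677.
Rounding up, n = 1394.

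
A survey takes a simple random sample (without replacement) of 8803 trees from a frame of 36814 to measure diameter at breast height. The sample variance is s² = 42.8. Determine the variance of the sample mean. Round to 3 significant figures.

0.00370

Under SRS without replacement, Var(ȳ) = (1 − f)·s²/n with f = n/N = 8803/36814 = 0.23912099.
Var(ȳ) = (1 − 0.23912099)·42.8/8803 = 0.76087901·0.0048619789 = 0.0036993777.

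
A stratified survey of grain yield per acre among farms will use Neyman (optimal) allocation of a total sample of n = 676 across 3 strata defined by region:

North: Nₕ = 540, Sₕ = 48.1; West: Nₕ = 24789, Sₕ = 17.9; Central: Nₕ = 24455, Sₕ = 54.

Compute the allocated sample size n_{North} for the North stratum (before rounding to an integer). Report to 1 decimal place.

9.8

Neyman allocation: nₕ = n·NₕSₕ / Σⱼ NⱼSⱼ.
Σ NⱼSⱼ = 540·48.1 + 24789·17.9 + 24455·54 = 1.7902671 × 10^6.
n_{North} = 676·540·48.1 / (1.7902671 × 10^6) = 9.8.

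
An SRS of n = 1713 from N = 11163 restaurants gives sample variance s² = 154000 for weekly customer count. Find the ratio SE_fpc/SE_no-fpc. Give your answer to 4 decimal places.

0.9201

f = n/N = 1713/11163 = 0.15345337.
SE_no-fpc = √(s²/n) = 9.4816011; SE_fpc = √((1−f)s²/n) = 8.7238285.
Ratio = √(1−f) = 0.92007969.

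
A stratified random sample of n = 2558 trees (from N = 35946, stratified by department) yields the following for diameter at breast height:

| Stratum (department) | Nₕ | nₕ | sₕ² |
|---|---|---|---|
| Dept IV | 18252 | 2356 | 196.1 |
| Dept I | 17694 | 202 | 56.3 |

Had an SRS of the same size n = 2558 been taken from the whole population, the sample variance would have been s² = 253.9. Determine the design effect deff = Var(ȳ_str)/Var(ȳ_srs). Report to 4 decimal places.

Var(ȳ_str) = Σ Wₕ²(1−fₕ)sₕ²/nₕ with Wₕ = Nₕ/35946:
  Dept IV: (18252/35946)²·(1−2356/18252)·196.1/2356 = 0.018689577
  Dept I: (17694/35946)²·(1−202/17694)·56.3/202 = 0.066760776
  → Var(ȳ_str) = 0.085450353.
Var(ȳ_srs) = (1 − 2558/35946)·253.9/2558 = 0.092193859.
deff = 0.085450353 / 0.092193859 = 0.9269.

0.9269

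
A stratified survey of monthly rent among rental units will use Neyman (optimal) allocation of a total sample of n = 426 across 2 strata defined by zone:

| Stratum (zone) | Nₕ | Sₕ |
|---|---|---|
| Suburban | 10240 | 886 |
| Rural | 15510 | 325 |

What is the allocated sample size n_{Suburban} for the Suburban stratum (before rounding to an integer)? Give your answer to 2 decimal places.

Neyman allocation: nₕ = n·NₕSₕ / Σⱼ NⱼSⱼ.
Σ NⱼSⱼ = 10240·886 + 15510·325 = 1.411339 × 10^7.
n_{Suburban} = 426·10240·886 / (1.411339 × 10^7) = 273.85.

273.85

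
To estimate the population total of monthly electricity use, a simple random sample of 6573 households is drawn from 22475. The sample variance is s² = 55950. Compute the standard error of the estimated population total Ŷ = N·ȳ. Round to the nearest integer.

Var(Ŷ) = N²·Var(ȳ) = N²·(1 − n/N)·s²/n.
f = 6573/22475 = 0.29245829; Var(ȳ) = 0.70754171·55950/6573 = 6.0226622.
Var(Ŷ) = 22475² · 6.0226622 = 3.042201 × 10^9.
SE(Ŷ) = √(3.042201 × 10^9) = 55156.

55156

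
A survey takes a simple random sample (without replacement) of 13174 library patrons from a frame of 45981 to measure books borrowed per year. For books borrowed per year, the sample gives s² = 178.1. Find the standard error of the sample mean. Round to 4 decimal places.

0.0982

Under SRS without replacement, Var(ȳ) = (1 − f)·s²/n with f = n/N = 13174/45981 = 0.28650965.
Var(ȳ) = (1 − 0.28650965)·178.1/13174 = 0.71349035·0.013519053 = 0.0096457137.
SE(ȳ) = √(0.0096457137) = 0.0982.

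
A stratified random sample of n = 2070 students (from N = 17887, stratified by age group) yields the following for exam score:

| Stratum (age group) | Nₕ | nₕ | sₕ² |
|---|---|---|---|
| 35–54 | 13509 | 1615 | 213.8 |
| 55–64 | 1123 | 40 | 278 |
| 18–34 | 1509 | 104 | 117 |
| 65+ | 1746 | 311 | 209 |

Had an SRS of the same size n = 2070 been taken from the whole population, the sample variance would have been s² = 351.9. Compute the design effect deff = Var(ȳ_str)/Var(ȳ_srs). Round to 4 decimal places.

Var(ȳ_str) = Σ Wₕ²(1−fₕ)sₕ²/nₕ with Wₕ = Nₕ/17887:
  35–54: (13509/17887)²·(1−1615/13509)·213.8/1615 = 0.066483105
  55–64: (1123/17887)²·(1−40/1123)·278/40 = 0.026419099
  18–34: (1509/17887)²·(1−104/1509)·117/104 = 0.0074549215
  65+: (1746/17887)²·(1−311/1746)·209/311 = 0.0052626807
  → Var(ȳ_str) = 0.10561981.
Var(ȳ_srs) = (1 − 2070/17887)·351.9/2070 = 0.15032649.
deff = 0.10561981 / 0.15032649 = 0.7026.

0.7026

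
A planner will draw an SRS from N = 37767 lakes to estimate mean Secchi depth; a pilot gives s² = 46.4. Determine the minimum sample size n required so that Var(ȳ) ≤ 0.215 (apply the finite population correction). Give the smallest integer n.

215

Without fpc, n₀ = s²/D = 46.4/0.215 = 215.8140.
With fpc, (1 − n/N)·s²/n ≤ D requires n ≥ n₀/(1 + n₀/N) = 215.8140/(1 + 215.8140/37767) = 214.5878.
Rounding up, n = 215.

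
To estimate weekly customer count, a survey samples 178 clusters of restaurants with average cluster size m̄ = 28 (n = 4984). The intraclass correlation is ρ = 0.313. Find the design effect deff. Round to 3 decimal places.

deff = 1 + (28 − 1)·0.313 = 1 + 8.451 = 9.451.

9.451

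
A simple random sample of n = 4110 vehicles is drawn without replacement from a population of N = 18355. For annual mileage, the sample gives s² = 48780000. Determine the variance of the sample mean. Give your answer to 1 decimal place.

9211.0

Under SRS without replacement, Var(ȳ) = (1 − f)·s²/n with f = n/N = 4110/18355 = 0.22391719.
Var(ȳ) = (1 − 0.22391719)·48780000/4110 = 0.77608281·11868.613 = 9211.0266.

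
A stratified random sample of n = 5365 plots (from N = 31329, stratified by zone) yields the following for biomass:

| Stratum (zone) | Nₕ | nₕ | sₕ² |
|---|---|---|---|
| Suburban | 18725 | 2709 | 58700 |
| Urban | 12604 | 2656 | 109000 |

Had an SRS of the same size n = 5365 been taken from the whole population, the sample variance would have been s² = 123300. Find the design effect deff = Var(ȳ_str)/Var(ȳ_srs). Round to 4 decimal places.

0.6229

Var(ȳ_str) = Σ Wₕ²(1−fₕ)sₕ²/nₕ with Wₕ = Nₕ/31329:
  Suburban: (18725/31329)²·(1−2709/18725)·58700/2709 = 6.6208221
  Urban: (12604/31329)²·(1−2656/12604)·109000/2656 = 5.2426339
  → Var(ȳ_str) = 11.863456.
Var(ȳ_srs) = (1 − 5365/31329)·123300/5365 = 19.046642.
deff = 11.863456 / 19.046642 = 0.6229.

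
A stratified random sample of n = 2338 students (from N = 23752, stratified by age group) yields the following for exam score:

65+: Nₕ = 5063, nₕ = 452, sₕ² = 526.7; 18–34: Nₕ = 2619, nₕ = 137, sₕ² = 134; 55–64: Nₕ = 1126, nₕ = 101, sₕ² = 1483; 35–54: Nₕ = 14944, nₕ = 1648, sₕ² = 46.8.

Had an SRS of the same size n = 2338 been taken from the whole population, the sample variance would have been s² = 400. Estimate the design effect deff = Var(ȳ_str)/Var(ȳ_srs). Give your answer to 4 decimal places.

0.6453

Var(ȳ_str) = Σ Wₕ²(1−fₕ)sₕ²/nₕ with Wₕ = Nₕ/23752:
  65+: (5063/23752)²·(1−452/5063)·526.7/452 = 0.04822004
  18–34: (2619/23752)²·(1−137/2619)·134/137 = 0.011269928
  55–64: (1126/23752)²·(1−101/1126)·1483/101 = 0.030038737
  35–54: (14944/23752)²·(1−1648/14944)·46.8/1648 = 0.010001753
  → Var(ȳ_str) = 0.099530458.
Var(ȳ_srs) = (1 − 2338/23752)·400/2338 = 0.15424571.
deff = 0.099530458 / 0.15424571 = 0.6453.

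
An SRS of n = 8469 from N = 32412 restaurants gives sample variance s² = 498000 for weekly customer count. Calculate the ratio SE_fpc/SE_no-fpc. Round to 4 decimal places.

0.8595

f = n/N = 8469/32412 = 0.26129211.
SE_no-fpc = √(s²/n) = 7.6682913; SE_fpc = √((1−f)s²/n) = 6.590752.
Ratio = √(1−f) = 0.85948117.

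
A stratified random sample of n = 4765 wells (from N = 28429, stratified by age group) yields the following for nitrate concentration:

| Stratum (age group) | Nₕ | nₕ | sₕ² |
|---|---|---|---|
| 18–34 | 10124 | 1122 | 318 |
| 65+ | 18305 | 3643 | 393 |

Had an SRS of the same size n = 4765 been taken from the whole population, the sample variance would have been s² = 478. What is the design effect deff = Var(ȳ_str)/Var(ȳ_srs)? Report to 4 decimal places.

0.8118

Var(ȳ_str) = Σ Wₕ²(1−fₕ)sₕ²/nₕ with Wₕ = Nₕ/28429:
  18–34: (10124/28429)²·(1−1122/10124)·318/1122 = 0.031959667
  65+: (18305/28429)²·(1−3643/18305)·393/3643 = 0.035823924
  → Var(ȳ_str) = 0.067783591.
Var(ȳ_srs) = (1 − 4765/28429)·478/4765 = 0.083500979.
deff = 0.067783591 / 0.083500979 = 0.8118.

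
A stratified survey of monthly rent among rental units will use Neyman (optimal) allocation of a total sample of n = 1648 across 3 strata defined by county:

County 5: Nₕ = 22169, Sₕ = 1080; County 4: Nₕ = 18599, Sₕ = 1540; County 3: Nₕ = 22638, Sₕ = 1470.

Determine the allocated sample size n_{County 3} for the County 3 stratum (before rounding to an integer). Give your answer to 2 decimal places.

638.72

Neyman allocation: nₕ = n·NₕSₕ / Σⱼ NⱼSⱼ.
Σ NⱼSⱼ = 22169·1080 + 18599·1540 + 22638·1470 = 8.586284 × 10^7.
n_{County 3} = 1648·22638·1470 / (8.586284 × 10^7) = 638.72.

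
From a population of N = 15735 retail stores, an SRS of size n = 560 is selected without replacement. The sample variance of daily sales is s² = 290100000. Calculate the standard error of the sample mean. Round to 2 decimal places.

706.82

Under SRS without replacement, Var(ȳ) = (1 − f)·s²/n with f = n/N = 560/15735 = 0.03558945.
Var(ȳ) = (1 − 0.03558945)·290100000/560 = 0.96441055·518035.71 = 499599.11.
SE(ȳ) = √(499599.11) = 706.82.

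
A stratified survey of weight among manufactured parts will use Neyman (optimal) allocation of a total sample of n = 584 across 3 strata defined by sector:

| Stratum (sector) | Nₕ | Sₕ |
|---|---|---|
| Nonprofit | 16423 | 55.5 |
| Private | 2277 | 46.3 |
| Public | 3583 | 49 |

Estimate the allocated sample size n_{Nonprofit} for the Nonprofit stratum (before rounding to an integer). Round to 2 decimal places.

Neyman allocation: nₕ = n·NₕSₕ / Σⱼ NⱼSⱼ.
Σ NⱼSⱼ = 16423·55.5 + 2277·46.3 + 3583·49 = 1.1924686 × 10^6.
n_{Nonprofit} = 584·16423·55.5 / (1.1924686 × 10^6) = 446.39.

446.39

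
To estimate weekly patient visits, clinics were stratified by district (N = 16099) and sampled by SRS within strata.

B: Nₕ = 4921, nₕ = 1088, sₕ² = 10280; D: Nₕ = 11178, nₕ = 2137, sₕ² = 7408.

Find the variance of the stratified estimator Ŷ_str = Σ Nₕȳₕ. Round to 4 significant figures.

5.285 × 10^8

Var(Ŷ_str) = Σₕ Nₕ²(1 − fₕ)sₕ²/nₕ.
B: 4921²·(1 − 1088/4921)·10280/1088 = 1.7821999 × 10^8.
D: 11178²·(1 − 2137/11178)·7408/2137 = 3.5032976 × 10^8.
Sum = 5.2854975 × 10^8.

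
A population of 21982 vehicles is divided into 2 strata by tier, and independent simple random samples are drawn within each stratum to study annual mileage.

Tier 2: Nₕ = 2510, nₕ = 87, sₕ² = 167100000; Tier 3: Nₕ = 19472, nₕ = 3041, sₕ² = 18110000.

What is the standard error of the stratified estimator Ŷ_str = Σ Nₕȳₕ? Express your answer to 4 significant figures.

3.686 × 10^6

Var(Ŷ_str) = Σₕ Nₕ²(1 − fₕ)sₕ²/nₕ.
Tier 2: 2510²·(1 − 87/2510)·167100000/87 = 1.1681116 × 10^13.
Tier 3: 19472²·(1 − 3041/19472)·18110000/3041 = 1.905358 × 10^12.
Sum = 1.3586474 × 10^13.
SE = √(1.3586474 × 10^13) = 3.686 × 10^6.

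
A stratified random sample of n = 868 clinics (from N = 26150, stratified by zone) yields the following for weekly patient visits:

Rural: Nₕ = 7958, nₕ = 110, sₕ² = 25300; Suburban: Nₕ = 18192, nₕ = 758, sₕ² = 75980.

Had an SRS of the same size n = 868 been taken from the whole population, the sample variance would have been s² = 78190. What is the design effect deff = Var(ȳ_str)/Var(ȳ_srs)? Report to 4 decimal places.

Var(ȳ_str) = Σ Wₕ²(1−fₕ)sₕ²/nₕ with Wₕ = Nₕ/26150:
  Rural: (7958/26150)²·(1−110/7958)·25300/110 = 21.006194
  Suburban: (18192/26150)²·(1−758/18192)·75980/758 = 46.490497
  → Var(ȳ_str) = 67.496691.
Var(ȳ_srs) = (1 − 868/26150)·78190/868 = 87.090588.
deff = 67.496691 / 87.090588 = 0.7750.

0.7750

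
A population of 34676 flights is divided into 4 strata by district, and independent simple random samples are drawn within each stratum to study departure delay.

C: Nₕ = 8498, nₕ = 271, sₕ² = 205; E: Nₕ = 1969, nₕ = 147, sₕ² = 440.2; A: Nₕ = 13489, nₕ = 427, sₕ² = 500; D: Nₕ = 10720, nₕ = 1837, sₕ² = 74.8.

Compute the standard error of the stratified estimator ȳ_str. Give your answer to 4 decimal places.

Var(ȳ_str) = Σₕ Wₕ²(1 − fₕ)sₕ²/nₕ with Wₕ = Nₕ/N, N = 34676.
C: Wₕ = 0.24506864; term = 0.24506864²·(1 − 0.03188986)·205/271 = 0.043982996.
E: Wₕ = 0.05678279; term = 0.05678279²·(1 − 0.07465719)·440.2/147 = 0.0089344702.
A: Wₕ = 0.38900104; term = 0.38900104²·(1 − 0.03165542)·500/427 = 0.17158273.
D: Wₕ = 0.30914754; term = 0.30914754²·(1 − 0.17136194)·74.8/1837 = 0.0032246969.
Sum = 0.22772489.
SE = √(0.22772489) = 0.4772.

0.4772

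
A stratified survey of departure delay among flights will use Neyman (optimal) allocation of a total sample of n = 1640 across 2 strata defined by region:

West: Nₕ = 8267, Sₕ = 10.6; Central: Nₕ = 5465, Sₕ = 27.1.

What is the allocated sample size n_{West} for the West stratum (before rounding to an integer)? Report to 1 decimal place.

609.6

Neyman allocation: nₕ = n·NₕSₕ / Σⱼ NⱼSⱼ.
Σ NⱼSⱼ = 8267·10.6 + 5465·27.1 = 235731.7.
n_{West} = 1640·8267·10.6 / 235731.7 = 609.6.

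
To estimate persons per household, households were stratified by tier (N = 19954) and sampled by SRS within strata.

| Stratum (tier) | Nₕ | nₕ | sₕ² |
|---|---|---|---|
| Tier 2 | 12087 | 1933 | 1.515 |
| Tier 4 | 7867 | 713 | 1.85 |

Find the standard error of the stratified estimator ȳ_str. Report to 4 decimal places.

Var(ȳ_str) = Σₕ Wₕ²(1 − fₕ)sₕ²/nₕ with Wₕ = Nₕ/N, N = 19954.
Tier 2: Wₕ = 0.60574321; term = 0.60574321²·(1 − 0.15992389)·1.515/1933 = 2.4158865 × 10^-4.
Tier 4: Wₕ = 0.39425679; term = 0.39425679²·(1 − 0.09063175)·1.85/713 = 3.6675864 × 10^-4.
Sum = 6.0834729 × 10^-4.
SE = √(6.0834729 × 10^-4) = 0.0247.

0.0247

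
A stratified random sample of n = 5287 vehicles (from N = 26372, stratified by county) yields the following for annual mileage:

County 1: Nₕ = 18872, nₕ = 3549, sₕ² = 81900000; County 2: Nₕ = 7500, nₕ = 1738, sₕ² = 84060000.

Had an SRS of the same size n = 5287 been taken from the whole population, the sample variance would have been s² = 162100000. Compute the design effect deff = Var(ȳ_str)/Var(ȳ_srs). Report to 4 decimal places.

0.5140

Var(ȳ_str) = Σ Wₕ²(1−fₕ)sₕ²/nₕ with Wₕ = Nₕ/26372:
  County 1: (18872/26372)²·(1−3549/18872)·81900000/3549 = 9595.1882
  County 2: (7500/26372)²·(1−1738/7500)·84060000/1738 = 3005.3011
  → Var(ȳ_str) = 12600.489.
Var(ȳ_srs) = (1 − 5287/26372)·162100000/5287 = 24513.439.
deff = 12600.489 / 24513.439 = 0.5140.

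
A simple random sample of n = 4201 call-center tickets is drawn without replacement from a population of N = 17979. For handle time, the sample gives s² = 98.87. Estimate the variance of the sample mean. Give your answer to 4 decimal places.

Under SRS without replacement, Var(ȳ) = (1 − f)·s²/n with f = n/N = 4201/17979 = 0.23366149.
Var(ȳ) = (1 − 0.23366149)·98.87/4201 = 0.76633851·0.023534873 = 0.018035679.

0.0180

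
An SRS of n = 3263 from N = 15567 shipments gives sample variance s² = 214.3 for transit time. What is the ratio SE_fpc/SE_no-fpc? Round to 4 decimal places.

f = n/N = 3263/15567 = 0.20961007.
SE_no-fpc = √(s²/n) = 0.25627282; SE_fpc = √((1−f)s²/n) = 0.22783647.
Ratio = √(1−f) = 0.88903877.

0.8890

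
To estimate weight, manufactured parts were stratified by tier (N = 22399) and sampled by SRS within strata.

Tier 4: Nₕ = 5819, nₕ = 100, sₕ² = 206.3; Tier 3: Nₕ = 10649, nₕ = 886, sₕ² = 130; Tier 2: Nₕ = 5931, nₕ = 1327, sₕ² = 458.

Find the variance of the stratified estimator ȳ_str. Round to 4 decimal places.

Var(ȳ_str) = Σₕ Wₕ²(1 − fₕ)sₕ²/nₕ with Wₕ = Nₕ/N, N = 22399.
Tier 4: Wₕ = 0.25978838; term = 0.25978838²·(1 − 0.01718508)·206.3/100 = 0.13683917.
Tier 3: Wₕ = 0.47542301; term = 0.47542301²·(1 − 0.08320030)·130/886 = 0.030404964.
Tier 2: Wₕ = 0.26478861; term = 0.26478861²·(1 − 0.22373967)·458/1327 = 0.018784539.
Sum = 0.18602867.

0.1860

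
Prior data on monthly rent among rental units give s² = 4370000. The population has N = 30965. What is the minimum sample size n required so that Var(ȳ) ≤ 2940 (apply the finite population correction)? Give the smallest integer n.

1419

Without fpc, n₀ = s²/D = 4370000/2940 = 1486.3946.
With fpc, (1 − n/N)·s²/n ≤ D requires n ≥ n₀/(1 + n₀/N) = 1486.3946/(1 + 1486.3946/30965) = 1418.3122.
Rounding up, n = 1419.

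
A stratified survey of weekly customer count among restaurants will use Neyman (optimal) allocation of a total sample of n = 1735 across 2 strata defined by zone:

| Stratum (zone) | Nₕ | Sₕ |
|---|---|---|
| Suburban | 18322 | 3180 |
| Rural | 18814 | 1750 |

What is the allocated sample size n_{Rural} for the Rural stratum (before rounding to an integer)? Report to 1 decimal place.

626.4

Neyman allocation: nₕ = n·NₕSₕ / Σⱼ NⱼSⱼ.
Σ NⱼSⱼ = 18322·3180 + 18814·1750 = 9.118846 × 10^7.
n_{Rural} = 1735·18814·1750 / (9.118846 × 10^7) = 626.4.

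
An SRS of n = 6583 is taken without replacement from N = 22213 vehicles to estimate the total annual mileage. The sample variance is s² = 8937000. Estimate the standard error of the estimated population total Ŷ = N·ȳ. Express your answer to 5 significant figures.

686540

Var(Ŷ) = N²·Var(ȳ) = N²·(1 − n/N)·s²/n.
f = 6583/22213 = 0.29635799; Var(ȳ) = 0.70364201·8937000/6583 = 955.25576.
Var(Ŷ) = 22213² · 955.25576 = 4.7133978 × 10^11.
SE(Ŷ) = √(4.7133978 × 10^11) = 686540.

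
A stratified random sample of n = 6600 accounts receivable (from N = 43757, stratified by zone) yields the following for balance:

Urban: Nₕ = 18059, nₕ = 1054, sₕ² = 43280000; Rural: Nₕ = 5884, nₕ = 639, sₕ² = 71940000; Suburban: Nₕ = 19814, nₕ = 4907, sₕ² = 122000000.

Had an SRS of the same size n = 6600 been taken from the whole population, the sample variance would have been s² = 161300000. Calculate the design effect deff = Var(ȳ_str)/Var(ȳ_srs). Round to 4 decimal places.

Var(ȳ_str) = Σ Wₕ²(1−fₕ)sₕ²/nₕ with Wₕ = Nₕ/43757:
  Urban: (18059/43757)²·(1−1054/18059)·43280000/1054 = 6586.0026
  Rural: (5884/43757)²·(1−639/5884)·71940000/639 = 1814.6491
  Suburban: (19814/43757)²·(1−4907/19814)·122000000/4907 = 3835.4039
  → Var(ȳ_str) = 12236.056.
Var(ȳ_srs) = (1 − 6600/43757)·161300000/6600 = 20753.127.
deff = 12236.056 / 20753.127 = 0.5896.

0.5896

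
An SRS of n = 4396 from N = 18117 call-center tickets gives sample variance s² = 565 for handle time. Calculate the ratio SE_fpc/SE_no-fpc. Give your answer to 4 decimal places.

0.8703

f = n/N = 4396/18117 = 0.24264503.
SE_no-fpc = √(s²/n) = 0.35850514; SE_fpc = √((1−f)s²/n) = 0.3119932.
Ratio = √(1−f) = 0.87026144.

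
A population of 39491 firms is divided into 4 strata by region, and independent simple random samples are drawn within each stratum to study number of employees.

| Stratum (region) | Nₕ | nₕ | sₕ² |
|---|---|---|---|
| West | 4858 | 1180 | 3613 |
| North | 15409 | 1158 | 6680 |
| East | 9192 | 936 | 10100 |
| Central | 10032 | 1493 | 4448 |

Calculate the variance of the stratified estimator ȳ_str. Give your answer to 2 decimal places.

Var(ȳ_str) = Σₕ Wₕ²(1 − fₕ)sₕ²/nₕ with Wₕ = Nₕ/N, N = 39491.
West: Wₕ = 0.12301537; term = 0.12301537²·(1 − 0.24289831)·3613/1180 = 0.035079947.
North: Wₕ = 0.39019017; term = 0.39019017²·(1 − 0.07515089)·6680/1158 = 0.81225321.
East: Wₕ = 0.23276190; term = 0.23276190²·(1 − 0.10182768)·10100/936 = 0.52508421.
Central: Wₕ = 0.25403256; term = 0.25403256²·(1 − 0.14882376)·4448/1493 = 0.16364519.
Sum = 1.5360626.

1.54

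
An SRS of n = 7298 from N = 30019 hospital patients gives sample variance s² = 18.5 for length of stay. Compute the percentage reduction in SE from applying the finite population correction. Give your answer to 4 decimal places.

13.0007

f = n/N = 7298/30019 = 0.24311270.
SE_no-fpc = √(s²/n) = 0.050348198; SE_fpc = √((1−f)s²/n) = 0.043802565.
Ratio = √(1−f) = 0.86999270. Reduction = 100·(1 − 0.86999270) = 13.0007%.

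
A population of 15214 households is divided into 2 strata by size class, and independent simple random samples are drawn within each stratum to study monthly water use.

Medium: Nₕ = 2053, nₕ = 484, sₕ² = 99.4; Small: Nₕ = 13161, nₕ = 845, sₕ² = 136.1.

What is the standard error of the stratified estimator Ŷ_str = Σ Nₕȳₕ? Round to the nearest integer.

Var(Ŷ_str) = Σₕ Nₕ²(1 − fₕ)sₕ²/nₕ.
Medium: 2053²·(1 − 484/2053)·99.4/484 = 661535.14.
Small: 13161²·(1 − 845/13161)·136.1/845 = 2.6107181 × 10^7.
Sum = 2.6768716 × 10^7.
SE = √(2.6768716 × 10^7) = 5174.

5174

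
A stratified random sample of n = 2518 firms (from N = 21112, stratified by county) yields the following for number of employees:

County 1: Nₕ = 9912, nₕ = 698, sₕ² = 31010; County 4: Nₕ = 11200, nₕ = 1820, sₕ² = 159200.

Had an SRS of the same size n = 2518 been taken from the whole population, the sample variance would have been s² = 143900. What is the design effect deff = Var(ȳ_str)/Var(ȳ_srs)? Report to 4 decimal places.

Var(ȳ_str) = Σ Wₕ²(1−fₕ)sₕ²/nₕ with Wₕ = Nₕ/21112:
  County 1: (9912/21112)²·(1−698/9912)·31010/698 = 9.103263
  County 4: (11200/21112)²·(1−1820/11200)·159200/1820 = 20.617395
  → Var(ȳ_str) = 29.720658.
Var(ȳ_srs) = (1 − 2518/21112)·143900/2518 = 50.332502.
deff = 29.720658 / 50.332502 = 0.5905.

0.5905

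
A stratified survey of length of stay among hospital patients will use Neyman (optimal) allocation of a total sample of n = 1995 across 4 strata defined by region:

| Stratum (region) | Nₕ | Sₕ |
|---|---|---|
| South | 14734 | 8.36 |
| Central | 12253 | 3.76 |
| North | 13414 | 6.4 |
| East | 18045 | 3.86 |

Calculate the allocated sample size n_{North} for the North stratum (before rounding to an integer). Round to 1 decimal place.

527.4

Neyman allocation: nₕ = n·NₕSₕ / Σⱼ NⱼSⱼ.
Σ NⱼSⱼ = 14734·8.36 + 12253·3.76 + 13414·6.4 + 18045·3.86 = 324750.82.
n_{North} = 1995·13414·6.4 / 324750.82 = 527.4.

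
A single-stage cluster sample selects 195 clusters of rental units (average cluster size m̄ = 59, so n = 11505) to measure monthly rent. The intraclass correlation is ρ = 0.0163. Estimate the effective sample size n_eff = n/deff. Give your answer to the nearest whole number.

5914

deff = 1 + (59 − 1)·0.0163 = 1 + 0.9454 = 1.9454.
n_eff = 11505 / 1.9454 = 5914.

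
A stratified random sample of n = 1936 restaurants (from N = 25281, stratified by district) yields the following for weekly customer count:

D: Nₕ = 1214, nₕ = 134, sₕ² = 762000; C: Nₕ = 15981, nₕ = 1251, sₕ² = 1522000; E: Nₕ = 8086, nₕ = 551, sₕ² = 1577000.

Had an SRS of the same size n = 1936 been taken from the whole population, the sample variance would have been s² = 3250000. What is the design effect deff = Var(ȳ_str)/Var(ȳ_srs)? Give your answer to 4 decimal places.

0.4726

Var(ȳ_str) = Σ Wₕ²(1−fₕ)sₕ²/nₕ with Wₕ = Nₕ/25281:
  D: (1214/25281)²·(1−134/1214)·762000/134 = 11.66552
  C: (15981/25281)²·(1−1251/15981)·1522000/1251 = 448.10062
  E: (8086/25281)²·(1−551/8086)·1577000/551 = 272.84035
  → Var(ȳ_str) = 732.60649.
Var(ȳ_srs) = (1 − 1936/25281)·3250000/1936 = 1550.164.
deff = 732.60649 / 1550.164 = 0.4726.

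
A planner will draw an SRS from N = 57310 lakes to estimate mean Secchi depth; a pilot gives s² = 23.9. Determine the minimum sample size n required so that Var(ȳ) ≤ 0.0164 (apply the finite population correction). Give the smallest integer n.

Without fpc, n₀ = s²/D = 23.9/0.0164 = 1457.3171.
With fpc, (1 − n/N)·s²/n ≤ D requires n ≥ n₀/(1 + n₀/N) = 1457.3171/(1 + 1457.3171/57310) = 1421.1784.
Rounding up, n = 1422.

1422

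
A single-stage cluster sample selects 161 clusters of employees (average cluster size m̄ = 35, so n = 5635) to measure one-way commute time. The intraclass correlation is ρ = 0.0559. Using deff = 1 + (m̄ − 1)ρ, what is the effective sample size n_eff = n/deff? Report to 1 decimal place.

deff = 1 + (35 − 1)·0.0559 = 1 + 1.9006 = 2.9006.
n_eff = 5635 / 2.9006 = 1942.7.

1942.7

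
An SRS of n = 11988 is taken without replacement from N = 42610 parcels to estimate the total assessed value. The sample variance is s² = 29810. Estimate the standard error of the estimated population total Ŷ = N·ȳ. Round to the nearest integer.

Var(Ŷ) = N²·Var(ȳ) = N²·(1 − n/N)·s²/n.
f = 11988/42610 = 0.28134241; Var(ȳ) = 0.71865759·29810/11988 = 1.7870523.
Var(Ŷ) = 42610² · 1.7870523 = 3.2445938 × 10^9.
SE(Ŷ) = √(3.2445938 × 10^9) = 56961.

56961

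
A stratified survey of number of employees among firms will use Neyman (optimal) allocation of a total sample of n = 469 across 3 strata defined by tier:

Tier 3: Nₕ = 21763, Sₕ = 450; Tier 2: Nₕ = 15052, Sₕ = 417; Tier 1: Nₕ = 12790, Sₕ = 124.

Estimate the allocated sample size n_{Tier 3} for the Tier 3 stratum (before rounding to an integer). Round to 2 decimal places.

260.14

Neyman allocation: nₕ = n·NₕSₕ / Σⱼ NⱼSⱼ.
Σ NⱼSⱼ = 21763·450 + 15052·417 + 12790·124 = 1.7655994 × 10^7.
n_{Tier 3} = 469·21763·450 / (1.7655994 × 10^7) = 260.14.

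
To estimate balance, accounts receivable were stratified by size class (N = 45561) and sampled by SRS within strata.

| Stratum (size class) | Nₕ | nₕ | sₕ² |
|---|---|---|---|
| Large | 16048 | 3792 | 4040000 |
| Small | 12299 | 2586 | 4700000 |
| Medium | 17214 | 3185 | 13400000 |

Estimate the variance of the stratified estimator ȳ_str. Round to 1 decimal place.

695.0

Var(ȳ_str) = Σₕ Wₕ²(1 − fₕ)sₕ²/nₕ with Wₕ = Nₕ/N, N = 45561.
Large: Wₕ = 0.35223107; term = 0.35223107²·(1 − 0.23629113)·4040000/3792 = 100.94765.
Small: Wₕ = 0.26994579; term = 0.26994579²·(1 − 0.21026100)·4700000/2586 = 104.59382.
Medium: Wₕ = 0.37782314; term = 0.37782314²·(1 − 0.18502382)·13400000/3185 = 489.4602.
Sum = 695.00167.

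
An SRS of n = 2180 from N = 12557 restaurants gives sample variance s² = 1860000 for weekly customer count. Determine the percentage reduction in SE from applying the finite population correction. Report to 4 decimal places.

f = n/N = 2180/12557 = 0.17360835.
SE_no-fpc = √(s²/n) = 29.209776; SE_fpc = √((1−f)s²/n) = 26.553464.
Ratio = √(1−f) = 0.90906086. Reduction = 100·(1 − 0.90906086) = 9.0939%.

9.0939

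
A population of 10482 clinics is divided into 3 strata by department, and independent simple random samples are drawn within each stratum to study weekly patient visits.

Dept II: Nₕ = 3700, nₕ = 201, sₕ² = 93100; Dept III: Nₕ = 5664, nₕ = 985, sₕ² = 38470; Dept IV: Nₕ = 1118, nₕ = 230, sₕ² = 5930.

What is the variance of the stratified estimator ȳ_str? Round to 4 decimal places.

64.2306

Var(ȳ_str) = Σₕ Wₕ²(1 − fₕ)sₕ²/nₕ with Wₕ = Nₕ/N, N = 10482.
Dept II: Wₕ = 0.35298607; term = 0.35298607²·(1 − 0.05432432)·93100/201 = 54.577166.
Dept III: Wₕ = 0.54035489; term = 0.54035489²·(1 − 0.17390537)·38470/985 = 9.4204996.
Dept IV: Wₕ = 0.10665903; term = 0.10665903²·(1 − 0.20572451)·5930/230 = 0.23296641.
Sum = 64.230632.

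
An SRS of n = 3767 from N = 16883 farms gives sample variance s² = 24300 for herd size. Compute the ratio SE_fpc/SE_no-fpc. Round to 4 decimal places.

f = n/N = 3767/16883 = 0.22312385.
SE_no-fpc = √(s²/n) = 2.539834; SE_fpc = √((1−f)s²/n) = 2.2386243.
Ratio = √(1−f) = 0.88140578.

0.8814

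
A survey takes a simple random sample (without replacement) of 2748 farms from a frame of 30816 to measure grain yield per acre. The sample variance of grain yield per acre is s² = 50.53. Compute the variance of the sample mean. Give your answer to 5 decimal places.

Under SRS without replacement, Var(ȳ) = (1 − f)·s²/n with f = n/N = 2748/30816 = 0.08917445.
Var(ȳ) = (1 − 0.08917445)·50.53/2748 = 0.91082555·0.018387918 = 0.016748186.

0.01675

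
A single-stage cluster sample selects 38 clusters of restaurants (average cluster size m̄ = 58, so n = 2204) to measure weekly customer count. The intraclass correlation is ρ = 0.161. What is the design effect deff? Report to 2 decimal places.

deff = 1 + (58 − 1)·0.161 = 1 + 9.177 = 10.177.

10.18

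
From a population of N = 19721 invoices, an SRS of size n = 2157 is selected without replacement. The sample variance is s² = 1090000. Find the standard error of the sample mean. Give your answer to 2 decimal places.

21.21

Under SRS without replacement, Var(ȳ) = (1 − f)·s²/n with f = n/N = 2157/19721 = 0.10937579.
Var(ȳ) = (1 − 0.10937579)·1090000/2157 = 0.89062421·505.33148 = 450.06045.
SE(ȳ) = √(450.06045) = 21.21.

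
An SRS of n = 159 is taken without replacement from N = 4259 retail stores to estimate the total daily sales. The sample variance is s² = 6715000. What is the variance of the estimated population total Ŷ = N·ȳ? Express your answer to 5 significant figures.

7.3746 × 10^11

Var(Ŷ) = N²·Var(ȳ) = N²·(1 − n/N)·s²/n.
f = 159/4259 = 0.03733271; Var(ȳ) = 0.96266729·6715000/159 = 40656.043.
Var(Ŷ) = 4259² · 40656.043 = 7.3746326 × 10^11.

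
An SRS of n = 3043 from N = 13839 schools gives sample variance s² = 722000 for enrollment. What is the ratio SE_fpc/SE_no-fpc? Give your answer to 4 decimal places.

f = n/N = 3043/13839 = 0.21988583.
SE_no-fpc = √(s²/n) = 15.403437; SE_fpc = √((1−f)s²/n) = 13.604942.
Ratio = √(1−f) = 0.88324072.

0.8832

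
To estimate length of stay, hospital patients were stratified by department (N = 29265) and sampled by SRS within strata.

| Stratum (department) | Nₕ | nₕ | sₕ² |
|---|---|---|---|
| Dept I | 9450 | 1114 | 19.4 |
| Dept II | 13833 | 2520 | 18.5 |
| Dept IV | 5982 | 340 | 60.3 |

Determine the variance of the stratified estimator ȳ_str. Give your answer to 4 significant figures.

0.009932

Var(ȳ_str) = Σₕ Wₕ²(1 − fₕ)sₕ²/nₕ with Wₕ = Nₕ/N, N = 29265.
Dept I: Wₕ = 0.32291133; term = 0.32291133²·(1 − 0.11788360)·19.4/1114 = 0.0016018026.
Dept II: Wₕ = 0.47268068; term = 0.47268068²·(1 − 0.18217306)·18.5/2520 = 0.0013414309.
Dept IV: Wₕ = 0.20440800; term = 0.20440800²·(1 − 0.05683718)·60.3/340 = 0.0069890931.
Sum = 0.0099323266.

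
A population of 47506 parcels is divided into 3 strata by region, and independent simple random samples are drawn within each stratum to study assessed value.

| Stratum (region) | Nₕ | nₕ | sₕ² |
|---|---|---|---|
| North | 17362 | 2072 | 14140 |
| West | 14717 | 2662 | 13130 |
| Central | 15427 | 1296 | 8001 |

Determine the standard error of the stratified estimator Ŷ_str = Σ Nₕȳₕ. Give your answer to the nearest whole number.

63502

Var(Ŷ_str) = Σₕ Nₕ²(1 − fₕ)sₕ²/nₕ.
North: 17362²·(1 − 2072/17362)·14140/2072 = 1.8116191 × 10^9.
West: 14717²·(1 − 2662/14717)·13130/2662 = 8.7507077 × 10^8.
Central: 15427²·(1 − 1296/15427)·8001/1296 = 1.3458407 × 10^9.
Sum = 4.0325306 × 10^9.
SE = √(4.0325306 × 10^9) = 63502.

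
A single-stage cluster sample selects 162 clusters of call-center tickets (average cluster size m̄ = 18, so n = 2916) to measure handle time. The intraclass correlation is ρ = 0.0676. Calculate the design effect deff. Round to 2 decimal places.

2.15

deff = 1 + (18 − 1)·0.0676 = 1 + 1.1492 = 2.1492.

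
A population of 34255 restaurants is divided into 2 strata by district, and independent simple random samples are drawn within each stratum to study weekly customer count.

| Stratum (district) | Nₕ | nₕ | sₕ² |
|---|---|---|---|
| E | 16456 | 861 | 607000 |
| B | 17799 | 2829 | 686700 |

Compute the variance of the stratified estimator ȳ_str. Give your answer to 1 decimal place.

Var(ȳ_str) = Σₕ Wₕ²(1 − fₕ)sₕ²/nₕ with Wₕ = Nₕ/N, N = 34255.
E: Wₕ = 0.48039702; term = 0.48039702²·(1 − 0.05232134)·607000/861 = 154.18682.
B: Wₕ = 0.51960298; term = 0.51960298²·(1 − 0.15894151)·686700/2829 = 55.119283.
Sum = 209.3061.

209.3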